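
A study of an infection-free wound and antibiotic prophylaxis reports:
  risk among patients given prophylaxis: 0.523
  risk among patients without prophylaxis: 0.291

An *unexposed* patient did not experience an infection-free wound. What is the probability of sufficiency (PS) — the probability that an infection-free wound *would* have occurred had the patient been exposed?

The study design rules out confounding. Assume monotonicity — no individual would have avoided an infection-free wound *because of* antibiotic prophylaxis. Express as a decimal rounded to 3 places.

PS ≈ 0.327

Let p₁ = 0.523, p₀ = 0.291.
Under exogeneity and monotonicity, PS = (p₁ − p₀) / (1 − p₀).
PS = (0.523 − 0.291) / (1 − 0.291) = 0.232 / 0.709 ≈ 0.3272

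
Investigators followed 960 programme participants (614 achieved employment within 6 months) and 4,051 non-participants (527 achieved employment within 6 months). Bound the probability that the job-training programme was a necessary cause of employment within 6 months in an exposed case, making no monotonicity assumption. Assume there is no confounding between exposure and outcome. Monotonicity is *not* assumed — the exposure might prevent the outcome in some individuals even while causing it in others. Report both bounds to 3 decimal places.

p₁ = P(outcome | exposed) = 614/960 = 0.63958
p₀ = P(outcome | unexposed) = 527/4051 = 0.13009
Under exogeneity alone the bounds on PN are max{0,(p₁−p₀)/p₁} ≤ PN ≤ min{1,(1−p₀)/p₁}.
  lower = (p₁ − p₀)/p₁ = 0.50949 / 0.63958 ≈ 0.7966
  upper = min{1, (1 − p₀)/p₁} = 0.86991 / 0.63958 ≈ 1.3601 → capped at 1

0.797 ≤ PN ≤ 1.000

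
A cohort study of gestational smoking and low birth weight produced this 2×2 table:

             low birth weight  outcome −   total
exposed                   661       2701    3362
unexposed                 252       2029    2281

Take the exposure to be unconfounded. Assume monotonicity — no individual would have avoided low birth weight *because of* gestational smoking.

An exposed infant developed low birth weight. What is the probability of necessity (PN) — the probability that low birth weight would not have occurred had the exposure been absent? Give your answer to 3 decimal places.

p₁ = P(outcome | exposed) = 661/3362 = 0.19661
p₀ = P(outcome | unexposed) = 252/2281 = 0.11048
Under exogeneity and monotonicity, PN = (p₁ − p₀) / p₁.
PN = (0.19661 − 0.11048) / 0.19661 = 0.086131 / 0.19661 ≈ 0.4381

PN ≈ 0.438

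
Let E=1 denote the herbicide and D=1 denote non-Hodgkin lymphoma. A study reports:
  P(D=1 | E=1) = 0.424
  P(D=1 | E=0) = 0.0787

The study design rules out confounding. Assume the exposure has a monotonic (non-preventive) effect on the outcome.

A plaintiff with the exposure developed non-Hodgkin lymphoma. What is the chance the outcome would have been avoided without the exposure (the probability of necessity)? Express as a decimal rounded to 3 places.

PN ≈ 0.814

Let p₁ = 0.424, p₀ = 0.0787.
Under exogeneity and monotonicity, PN = (p₁ − p₀) / p₁.
PN = (0.424 − 0.0787) / 0.424 = 0.3453 / 0.424 ≈ 0.8144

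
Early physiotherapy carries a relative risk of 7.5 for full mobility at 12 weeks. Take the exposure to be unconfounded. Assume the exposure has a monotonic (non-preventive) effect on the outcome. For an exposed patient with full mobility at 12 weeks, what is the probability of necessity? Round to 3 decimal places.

PN ≈ 0.867

Under exogeneity and monotonicity, PN = (RR − 1) / RR = 1 − 1/RR.
PN = (7.5 − 1) / 7.5 = 6.5 / 7.5 ≈ 0.8667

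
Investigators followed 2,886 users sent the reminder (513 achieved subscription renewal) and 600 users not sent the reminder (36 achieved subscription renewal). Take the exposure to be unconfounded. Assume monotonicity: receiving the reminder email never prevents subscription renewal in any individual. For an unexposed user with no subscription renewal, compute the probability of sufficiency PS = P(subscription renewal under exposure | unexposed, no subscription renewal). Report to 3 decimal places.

p₁ = P(outcome | exposed) = 513/2886 = 0.17775
p₀ = P(outcome | unexposed) = 36/600 = 0.06
Under exogeneity and monotonicity, PS = (p₁ − p₀) / (1 − p₀).
PS = (0.17775 − 0.06) / (1 − 0.06) = 0.11775 / 0.94 ≈ 0.1253

PS ≈ 0.125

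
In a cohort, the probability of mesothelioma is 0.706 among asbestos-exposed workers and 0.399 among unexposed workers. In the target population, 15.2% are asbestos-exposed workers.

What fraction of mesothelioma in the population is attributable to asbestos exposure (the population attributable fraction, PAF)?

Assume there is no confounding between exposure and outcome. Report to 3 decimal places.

Let p₁ = 0.706, p₀ = 0.399.
Overall risk P(Y=1) = π·p₁ + (1−π)·p₀ = 0.152×0.706 + 0.848×0.399 = 0.44566.
Under exogeneity, PAF = [P(Y=1) − p₀] / P(Y=1).
PAF = (0.44566 − 0.399) / 0.44566 ≈ 0.1047

PAF ≈ 0.105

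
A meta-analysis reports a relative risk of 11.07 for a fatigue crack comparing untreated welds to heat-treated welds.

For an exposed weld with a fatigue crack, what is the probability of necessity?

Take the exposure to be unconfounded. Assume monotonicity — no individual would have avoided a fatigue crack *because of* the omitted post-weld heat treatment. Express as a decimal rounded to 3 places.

Under exogeneity and monotonicity, PN = (RR − 1) / RR = 1 − 1/RR.
PN = (11.07 − 1) / 11.07 = 10.07 / 11.07 ≈ 0.9097

PN ≈ 0.910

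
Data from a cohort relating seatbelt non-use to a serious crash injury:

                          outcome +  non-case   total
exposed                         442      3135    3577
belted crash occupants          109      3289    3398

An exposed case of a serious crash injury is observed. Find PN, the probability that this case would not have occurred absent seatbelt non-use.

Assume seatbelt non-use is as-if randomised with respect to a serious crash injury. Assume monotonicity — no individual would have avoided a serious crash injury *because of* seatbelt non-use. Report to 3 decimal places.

p₁ = P(outcome | exposed) = 442/3577 = 0.12357
p₀ = P(outcome | unexposed) = 109/3398 = 0.032078
Under exogeneity and monotonicity, PN = (p₁ − p₀) / p₁.
PN = (0.12357 − 0.032078) / 0.12357 = 0.09149 / 0.12357 ≈ 0.7404

PN ≈ 0.740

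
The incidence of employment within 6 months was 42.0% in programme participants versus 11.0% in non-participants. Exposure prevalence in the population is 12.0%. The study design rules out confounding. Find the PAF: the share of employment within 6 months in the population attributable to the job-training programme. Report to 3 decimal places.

PAF ≈ 0.253

p₁ = 0.42, p₀ = 0.11.
Overall risk P(Y=1) = π·p₁ + (1−π)·p₀ = 0.12×0.42 + 0.88×0.11 = 0.1472.
Under exogeneity, PAF = [P(Y=1) − p₀] / P(Y=1).
PAF = (0.1472 − 0.11) / 0.1472 ≈ 0.2527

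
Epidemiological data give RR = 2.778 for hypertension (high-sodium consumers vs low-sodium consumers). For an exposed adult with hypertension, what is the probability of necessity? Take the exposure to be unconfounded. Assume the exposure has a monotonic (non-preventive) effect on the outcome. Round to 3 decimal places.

Under exogeneity and monotonicity, PN = (RR − 1) / RR = 1 − 1/RR.
PN = (2.778 − 1) / 2.778 = 1.778 / 2.778 ≈ 0.6400

PN ≈ 0.640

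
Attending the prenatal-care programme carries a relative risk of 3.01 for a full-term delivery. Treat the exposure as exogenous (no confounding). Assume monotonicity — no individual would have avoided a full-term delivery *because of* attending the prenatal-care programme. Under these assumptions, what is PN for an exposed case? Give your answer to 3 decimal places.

PN ≈ 0.668

Under exogeneity and monotonicity, PN = (RR − 1) / RR = 1 − 1/RR.
PN = (3.01 − 1) / 3.01 = 2.01 / 3.01 ≈ 0.6678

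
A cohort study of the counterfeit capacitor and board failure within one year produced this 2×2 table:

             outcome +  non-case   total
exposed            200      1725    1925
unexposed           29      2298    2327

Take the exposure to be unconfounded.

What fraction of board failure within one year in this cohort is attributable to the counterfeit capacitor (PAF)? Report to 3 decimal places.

p₁ = P(outcome | exposed) = 200/1925 = 0.1039
p₀ = P(outcome | unexposed) = 29/2327 = 0.012462
Exposure prevalence π = 1925/4252 = 0.45273; overall risk P(Y=1) = 0.053857.
Under exogeneity, PAF = [P(Y=1) − p₀]/P(Y=1).
PAF = (0.053857 − 0.012462) / 0.053857 ≈ 0.7686

PAF ≈ 0.769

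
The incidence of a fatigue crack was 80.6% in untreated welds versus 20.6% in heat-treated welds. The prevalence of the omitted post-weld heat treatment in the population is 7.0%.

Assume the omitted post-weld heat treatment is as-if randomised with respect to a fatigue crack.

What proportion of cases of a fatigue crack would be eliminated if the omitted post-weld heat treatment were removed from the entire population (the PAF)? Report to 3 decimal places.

p₁ = 0.806, p₀ = 0.206.
Overall risk P(Y=1) = π·p₁ + (1−π)·p₀ = 0.07×0.806 + 0.93×0.206 = 0.248.
Under exogeneity, PAF = [P(Y=1) − p₀] / P(Y=1).
PAF = (0.248 − 0.206) / 0.248 ≈ 0.1694

PAF ≈ 0.169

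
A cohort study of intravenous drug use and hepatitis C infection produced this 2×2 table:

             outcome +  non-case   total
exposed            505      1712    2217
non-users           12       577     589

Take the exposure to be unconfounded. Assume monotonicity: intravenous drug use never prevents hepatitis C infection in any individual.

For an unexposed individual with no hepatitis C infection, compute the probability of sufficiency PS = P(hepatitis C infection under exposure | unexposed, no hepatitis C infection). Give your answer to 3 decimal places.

PS ≈ 0.212

p₁ = P(outcome | exposed) = 505/2217 = 0.22779
p₀ = P(outcome | unexposed) = 12/589 = 0.020374
Under exogeneity and monotonicity, PS = (p₁ − p₀)/(1 − p₀).
PS = (0.22779 − 0.020374) / 0.97963 ≈ 0.2117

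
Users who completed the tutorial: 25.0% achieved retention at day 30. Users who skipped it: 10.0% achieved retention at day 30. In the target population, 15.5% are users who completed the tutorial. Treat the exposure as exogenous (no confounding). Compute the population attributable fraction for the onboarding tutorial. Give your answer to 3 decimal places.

p₁ = 0.25, p₀ = 0.1.
Overall risk P(Y=1) = π·p₁ + (1−π)·p₀ = 0.155×0.25 + 0.845×0.1 = 0.12325.
Under exogeneity, PAF = [P(Y=1) − p₀] / P(Y=1).
PAF = (0.12325 − 0.1) / 0.12325 ≈ 0.1886

PAF ≈ 0.189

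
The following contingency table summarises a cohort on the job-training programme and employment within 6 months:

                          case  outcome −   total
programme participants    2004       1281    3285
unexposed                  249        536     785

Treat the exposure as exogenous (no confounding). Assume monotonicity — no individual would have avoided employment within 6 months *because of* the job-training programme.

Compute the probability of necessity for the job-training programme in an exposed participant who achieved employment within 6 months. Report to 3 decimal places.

PN ≈ 0.480

p₁ = P(outcome | exposed) = 2004/3285 = 0.61005
p₀ = P(outcome | unexposed) = 249/785 = 0.3172
Under exogeneity and monotonicity, PN = (p₁ − p₀) / p₁.
PN = (0.61005 − 0.3172) / 0.61005 = 0.29285 / 0.61005 ≈ 0.4800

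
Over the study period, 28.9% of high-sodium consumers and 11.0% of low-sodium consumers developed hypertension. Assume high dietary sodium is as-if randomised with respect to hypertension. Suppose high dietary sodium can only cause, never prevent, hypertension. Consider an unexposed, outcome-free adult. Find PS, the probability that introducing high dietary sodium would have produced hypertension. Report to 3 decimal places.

PS ≈ 0.201

p₁ = 0.289, p₀ = 0.11.
Under exogeneity and monotonicity, PS = (p₁ − p₀) / (1 − p₀).
PS = (0.289 − 0.11) / (1 − 0.11) = 0.179 / 0.89 ≈ 0.2011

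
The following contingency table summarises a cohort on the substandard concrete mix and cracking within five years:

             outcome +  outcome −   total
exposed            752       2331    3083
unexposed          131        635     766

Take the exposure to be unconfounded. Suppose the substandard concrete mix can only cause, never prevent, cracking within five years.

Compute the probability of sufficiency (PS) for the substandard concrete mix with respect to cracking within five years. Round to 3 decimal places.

p₁ = P(outcome | exposed) = 752/3083 = 0.24392
p₀ = P(outcome | unexposed) = 131/766 = 0.17102
Under exogeneity and monotonicity, PS = (p₁ − p₀)/(1 − p₀).
PS = (0.24392 − 0.17102) / 0.82898 ≈ 0.0879

PS ≈ 0.088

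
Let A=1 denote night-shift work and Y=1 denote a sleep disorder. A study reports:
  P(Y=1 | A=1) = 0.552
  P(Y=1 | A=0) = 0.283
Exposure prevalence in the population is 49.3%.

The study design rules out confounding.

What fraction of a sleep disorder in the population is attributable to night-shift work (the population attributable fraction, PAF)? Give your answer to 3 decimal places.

PAF ≈ 0.319

Let p₁ = 0.552, p₀ = 0.283.
Overall risk P(Y=1) = π·p₁ + (1−π)·p₀ = 0.493×0.552 + 0.507×0.283 = 0.41562.
Under exogeneity, PAF = [P(Y=1) − p₀] / P(Y=1).
PAF = (0.41562 − 0.283) / 0.41562 ≈ 0.3191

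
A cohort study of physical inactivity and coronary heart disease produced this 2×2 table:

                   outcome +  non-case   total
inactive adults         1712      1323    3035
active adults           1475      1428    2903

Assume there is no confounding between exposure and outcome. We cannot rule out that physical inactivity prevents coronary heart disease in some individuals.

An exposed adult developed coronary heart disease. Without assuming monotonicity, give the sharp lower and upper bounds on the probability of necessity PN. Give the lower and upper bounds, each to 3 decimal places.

p₁ = P(outcome | exposed) = 1712/3035 = 0.56409
p₀ = P(outcome | unexposed) = 1475/2903 = 0.5081
Under exogeneity alone the bounds on PN are max{0,(p₁−p₀)/p₁} ≤ PN ≤ min{1,(1−p₀)/p₁}.
  lower = (p₁ − p₀)/p₁ = 0.055991 / 0.56409 ≈ 0.0993
  upper = min{1, (1 − p₀)/p₁} = 0.4919 / 0.56409 ≈ 0.8720

0.099 ≤ PN ≤ 0.872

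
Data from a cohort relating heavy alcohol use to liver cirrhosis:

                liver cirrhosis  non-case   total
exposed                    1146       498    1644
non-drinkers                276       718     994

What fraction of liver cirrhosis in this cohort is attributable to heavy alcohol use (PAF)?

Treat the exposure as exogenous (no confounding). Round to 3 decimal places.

p₁ = P(outcome | exposed) = 1146/1644 = 0.69708
p₀ = P(outcome | unexposed) = 276/994 = 0.27767
Exposure prevalence π = 1644/2638 = 0.6232; overall risk P(Y=1) = 0.53904.
Under exogeneity, PAF = [P(Y=1) − p₀]/P(Y=1).
PAF = (0.53904 − 0.27767) / 0.53904 ≈ 0.4849

PAF ≈ 0.485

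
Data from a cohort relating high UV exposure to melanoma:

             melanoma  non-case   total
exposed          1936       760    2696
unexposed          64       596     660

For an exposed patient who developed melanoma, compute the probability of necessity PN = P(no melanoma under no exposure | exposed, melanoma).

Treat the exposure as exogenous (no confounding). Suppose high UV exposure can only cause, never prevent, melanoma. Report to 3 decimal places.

p₁ = P(outcome | exposed) = 1936/2696 = 0.7181
p₀ = P(outcome | unexposed) = 64/660 = 0.09697
Under exogeneity and monotonicity, PN = (p₁ − p₀)/p₁.
PN = (0.7181 − 0.09697) / 0.7181 ≈ 0.8650

PN ≈ 0.865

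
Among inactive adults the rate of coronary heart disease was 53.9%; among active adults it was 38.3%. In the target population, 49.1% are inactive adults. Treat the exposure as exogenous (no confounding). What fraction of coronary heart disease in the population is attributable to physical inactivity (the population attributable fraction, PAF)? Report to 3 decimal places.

p₁ = 0.539, p₀ = 0.383.
Overall risk P(Y=1) = π·p₁ + (1−π)·p₀ = 0.491×0.539 + 0.509×0.383 = 0.4596.
Under exogeneity, PAF = [P(Y=1) − p₀] / P(Y=1).
PAF = (0.4596 − 0.383) / 0.4596 ≈ 0.1667

PAF ≈ 0.167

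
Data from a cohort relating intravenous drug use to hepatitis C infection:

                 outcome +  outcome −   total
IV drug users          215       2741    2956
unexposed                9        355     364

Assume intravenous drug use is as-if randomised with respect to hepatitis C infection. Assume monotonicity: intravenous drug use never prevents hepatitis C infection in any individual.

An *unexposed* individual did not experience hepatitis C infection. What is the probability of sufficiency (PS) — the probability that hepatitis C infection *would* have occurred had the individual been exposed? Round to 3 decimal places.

PS ≈ 0.049

p₁ = P(outcome | exposed) = 215/2956 = 0.072733
p₀ = P(outcome | unexposed) = 9/364 = 0.024725
Under exogeneity and monotonicity, PS = (p₁ − p₀)/(1 − p₀).
PS = (0.072733 − 0.024725) / 0.97527 ≈ 0.0492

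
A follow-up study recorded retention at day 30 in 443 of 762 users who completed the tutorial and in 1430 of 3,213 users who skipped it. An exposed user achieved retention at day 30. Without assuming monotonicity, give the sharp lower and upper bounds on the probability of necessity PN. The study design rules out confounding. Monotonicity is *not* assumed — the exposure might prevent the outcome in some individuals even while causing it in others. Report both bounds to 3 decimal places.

p₁ = P(outcome | exposed) = 443/762 = 0.58136
p₀ = P(outcome | unexposed) = 1430/3213 = 0.44507
Under exogeneity alone the bounds on PN are max{0,(p₁−p₀)/p₁} ≤ PN ≤ min{1,(1−p₀)/p₁}.
  lower = (p₁ − p₀)/p₁ = 0.1363 / 0.58136 ≈ 0.2344
  upper = min{1, (1 − p₀)/p₁} = 0.55493 / 0.58136 ≈ 0.9545

0.234 ≤ PN ≤ 0.955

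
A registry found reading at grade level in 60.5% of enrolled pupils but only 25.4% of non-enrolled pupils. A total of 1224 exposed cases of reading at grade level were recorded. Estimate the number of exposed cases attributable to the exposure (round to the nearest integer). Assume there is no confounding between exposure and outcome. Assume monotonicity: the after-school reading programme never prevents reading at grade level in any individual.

about 710 cases

p₁ = 0.605, p₀ = 0.254.
PN = (p₁ − p₀)/p₁ = (0.605 − 0.254) / 0.605 ≈ 0.58017.
Attributable cases ≈ PN × (exposed cases) = 0.58017 × 1224 ≈ 710.12.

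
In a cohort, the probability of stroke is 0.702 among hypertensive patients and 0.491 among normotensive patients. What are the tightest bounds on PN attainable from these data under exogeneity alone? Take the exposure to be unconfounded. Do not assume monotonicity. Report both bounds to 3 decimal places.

0.301 ≤ PN ≤ 0.725

Let p₁ = 0.702, p₀ = 0.491.
Under exogeneity alone the bounds on PN are max{0,(p₁−p₀)/p₁} ≤ PN ≤ min{1,(1−p₀)/p₁}.
  lower = (p₁ − p₀)/p₁ = 0.211 / 0.702 ≈ 0.3006
  upper = min{1, (1 − p₀)/p₁} = 0.509 / 0.702 ≈ 0.7251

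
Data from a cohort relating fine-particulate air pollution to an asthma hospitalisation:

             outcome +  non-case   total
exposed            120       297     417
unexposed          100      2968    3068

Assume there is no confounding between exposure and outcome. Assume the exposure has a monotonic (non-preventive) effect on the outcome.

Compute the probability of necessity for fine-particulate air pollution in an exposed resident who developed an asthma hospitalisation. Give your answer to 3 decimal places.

PN ≈ 0.887

p₁ = P(outcome | exposed) = 120/417 = 0.28777
p₀ = P(outcome | unexposed) = 100/3068 = 0.032595
Under exogeneity and monotonicity, PN = (p₁ − p₀)/p₁.
PN = (0.28777 − 0.032595) / 0.28777 ≈ 0.8867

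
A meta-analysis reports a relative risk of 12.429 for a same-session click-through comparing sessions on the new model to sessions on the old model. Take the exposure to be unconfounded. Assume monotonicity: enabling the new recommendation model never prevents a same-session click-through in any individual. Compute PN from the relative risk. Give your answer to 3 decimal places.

PN ≈ 0.920

Under exogeneity and monotonicity, PN = (RR − 1) / RR = 1 − 1/RR.
PN = (12.429 − 1) / 12.429 = 11.43 / 12.429 ≈ 0.9195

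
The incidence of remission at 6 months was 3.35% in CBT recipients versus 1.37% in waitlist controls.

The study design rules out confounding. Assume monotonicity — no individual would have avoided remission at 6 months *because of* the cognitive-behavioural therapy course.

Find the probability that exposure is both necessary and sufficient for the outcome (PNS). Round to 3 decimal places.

PNS ≈ 0.020

p₁ = 0.0335, p₀ = 0.0137.
Under exogeneity and monotonicity, PNS = p₁ − p₀.
PNS = 0.0335 − 0.0137 = 0.0198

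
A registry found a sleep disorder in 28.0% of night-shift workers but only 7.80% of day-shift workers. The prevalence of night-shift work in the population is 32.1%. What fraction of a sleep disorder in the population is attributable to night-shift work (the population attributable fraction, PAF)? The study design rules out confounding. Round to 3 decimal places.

PAF ≈ 0.454

p₁ = 0.28, p₀ = 0.078.
Overall risk P(Y=1) = π·p₁ + (1−π)·p₀ = 0.321×0.28 + 0.679×0.078 = 0.14284.
Under exogeneity, PAF = [P(Y=1) − p₀] / P(Y=1).
PAF = (0.14284 − 0.078) / 0.14284 ≈ 0.4539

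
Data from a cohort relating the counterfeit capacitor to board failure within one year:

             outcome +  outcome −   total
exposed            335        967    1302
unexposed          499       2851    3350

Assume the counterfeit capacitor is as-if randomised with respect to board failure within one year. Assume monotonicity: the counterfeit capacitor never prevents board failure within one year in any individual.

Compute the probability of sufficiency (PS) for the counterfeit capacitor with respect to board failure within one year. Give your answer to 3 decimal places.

PS ≈ 0.127

p₁ = P(outcome | exposed) = 335/1302 = 0.2573
p₀ = P(outcome | unexposed) = 499/3350 = 0.14896
Under exogeneity and monotonicity, PS = (p₁ − p₀) / (1 − p₀).
PS = (0.2573 − 0.14896) / (1 − 0.14896) = 0.10834 / 0.85104 ≈ 0.1273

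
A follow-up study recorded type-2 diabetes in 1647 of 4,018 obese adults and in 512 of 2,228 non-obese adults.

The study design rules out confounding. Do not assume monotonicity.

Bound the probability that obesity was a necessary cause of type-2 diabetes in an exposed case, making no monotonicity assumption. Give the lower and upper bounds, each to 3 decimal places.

p₁ = P(outcome | exposed) = 1647/4018 = 0.40991
p₀ = P(outcome | unexposed) = 512/2228 = 0.2298
Under exogeneity alone the bounds on PN are max{0,(p₁−p₀)/p₁} ≤ PN ≤ min{1,(1−p₀)/p₁}.
  lower = (p₁ − p₀)/p₁ = 0.1801 / 0.40991 ≈ 0.4394
  upper = min{1, (1 − p₀)/p₁} = 0.7702 / 0.40991 ≈ 1.8790 → capped at 1

0.439 ≤ PN ≤ 1.000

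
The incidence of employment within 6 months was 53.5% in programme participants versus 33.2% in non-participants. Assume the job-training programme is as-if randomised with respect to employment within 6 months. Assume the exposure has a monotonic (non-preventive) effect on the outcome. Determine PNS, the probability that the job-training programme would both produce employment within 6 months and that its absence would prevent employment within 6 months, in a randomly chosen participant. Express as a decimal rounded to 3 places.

p₁ = 0.535, p₀ = 0.332.
Under exogeneity and monotonicity, PNS = p₁ − p₀.
PNS = 0.535 − 0.332 = 0.203

PNS ≈ 0.203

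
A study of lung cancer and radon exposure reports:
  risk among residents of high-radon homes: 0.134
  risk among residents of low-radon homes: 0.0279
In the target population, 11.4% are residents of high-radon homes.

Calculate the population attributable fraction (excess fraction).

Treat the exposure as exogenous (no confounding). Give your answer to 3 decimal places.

PAF ≈ 0.302

Let p₁ = 0.134, p₀ = 0.0279.
Overall risk P(Y=1) = π·p₁ + (1−π)·p₀ = 0.114×0.134 + 0.886×0.0279 = 0.039995.
Under exogeneity, PAF = [P(Y=1) − p₀] / P(Y=1).
PAF = (0.039995 − 0.0279) / 0.039995 ≈ 0.3024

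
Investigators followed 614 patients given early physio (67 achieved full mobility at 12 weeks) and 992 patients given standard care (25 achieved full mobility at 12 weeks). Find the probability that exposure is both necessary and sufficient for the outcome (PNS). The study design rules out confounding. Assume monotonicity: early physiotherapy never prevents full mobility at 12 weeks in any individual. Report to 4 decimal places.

PNS ≈ 0.0839

p₁ = P(outcome | exposed) = 67/614 = 0.10912
p₀ = P(outcome | unexposed) = 25/992 = 0.025202
Under exogeneity and monotonicity, PNS = p₁ − p₀.
PNS = 0.10912 − 0.025202 = 0.083919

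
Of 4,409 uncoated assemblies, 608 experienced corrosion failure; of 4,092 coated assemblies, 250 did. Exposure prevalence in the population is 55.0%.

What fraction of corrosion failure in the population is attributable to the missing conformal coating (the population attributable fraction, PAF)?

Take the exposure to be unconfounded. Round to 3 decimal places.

p₁ = P(outcome | exposed) = 608/4409 = 0.1379
p₀ = P(outcome | unexposed) = 250/4092 = 0.061095
Overall risk P(Y=1) = π·p₁ + (1−π)·p₀ = 0.55×0.1379 + 0.45×0.061095 = 0.10334.
Under exogeneity, PAF = [P(Y=1) − p₀] / P(Y=1).
PAF = (0.10334 − 0.061095) / 0.10334 ≈ 0.4088

PAF ≈ 0.409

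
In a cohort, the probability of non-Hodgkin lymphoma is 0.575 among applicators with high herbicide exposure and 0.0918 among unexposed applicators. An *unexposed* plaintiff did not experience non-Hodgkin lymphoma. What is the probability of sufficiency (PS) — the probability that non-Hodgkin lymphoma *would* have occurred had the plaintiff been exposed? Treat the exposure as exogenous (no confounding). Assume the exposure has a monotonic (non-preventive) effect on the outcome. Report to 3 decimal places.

PS ≈ 0.532

Let p₁ = 0.575, p₀ = 0.0918.
Under exogeneity and monotonicity, PS = (p₁ − p₀) / (1 − p₀).
PS = (0.575 − 0.0918) / (1 − 0.0918) = 0.4832 / 0.9082 ≈ 0.5320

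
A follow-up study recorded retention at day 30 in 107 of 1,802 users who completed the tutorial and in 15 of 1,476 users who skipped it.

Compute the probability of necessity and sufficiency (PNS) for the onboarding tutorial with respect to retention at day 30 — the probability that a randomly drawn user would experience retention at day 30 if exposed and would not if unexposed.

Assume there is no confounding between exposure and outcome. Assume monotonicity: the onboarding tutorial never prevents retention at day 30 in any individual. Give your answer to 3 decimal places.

p₁ = P(outcome | exposed) = 107/1802 = 0.059378
p₀ = P(outcome | unexposed) = 15/1476 = 0.010163
Under exogeneity and monotonicity, PNS = p₁ − p₀.
PNS = 0.059378 − 0.010163 = 0.049216

PNS ≈ 0.049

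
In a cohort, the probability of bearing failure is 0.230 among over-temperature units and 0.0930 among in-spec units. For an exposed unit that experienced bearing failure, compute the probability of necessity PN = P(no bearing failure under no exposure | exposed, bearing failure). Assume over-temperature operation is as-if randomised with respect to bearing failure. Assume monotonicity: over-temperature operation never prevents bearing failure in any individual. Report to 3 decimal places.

Let p₁ = 0.23, p₀ = 0.093.
Under exogeneity and monotonicity, PN = (p₁ − p₀) / p₁.
PN = (0.23 − 0.093) / 0.23 = 0.137 / 0.23 ≈ 0.5957

PN ≈ 0.596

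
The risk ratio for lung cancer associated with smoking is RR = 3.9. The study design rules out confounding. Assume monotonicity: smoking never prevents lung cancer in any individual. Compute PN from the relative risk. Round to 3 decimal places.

PN ≈ 0.744

Under exogeneity and monotonicity, PN = (RR − 1) / RR = 1 − 1/RR.
PN = (3.9 − 1) / 3.9 = 2.9 / 3.9 ≈ 0.7436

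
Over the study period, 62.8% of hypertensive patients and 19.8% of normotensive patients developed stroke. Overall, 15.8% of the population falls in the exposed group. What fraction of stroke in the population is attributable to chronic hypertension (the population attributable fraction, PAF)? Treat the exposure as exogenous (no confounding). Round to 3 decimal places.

p₁ = 0.628, p₀ = 0.198.
Overall risk P(Y=1) = π·p₁ + (1−π)·p₀ = 0.158×0.628 + 0.842×0.198 = 0.26594.
Under exogeneity, PAF = [P(Y=1) − p₀] / P(Y=1).
PAF = (0.26594 − 0.198) / 0.26594 ≈ 0.2555

PAF ≈ 0.255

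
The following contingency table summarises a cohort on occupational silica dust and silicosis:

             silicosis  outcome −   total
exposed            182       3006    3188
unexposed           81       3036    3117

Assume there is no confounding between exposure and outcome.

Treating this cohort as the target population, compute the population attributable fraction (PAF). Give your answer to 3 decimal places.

p₁ = P(outcome | exposed) = 182/3188 = 0.057089
p₀ = P(outcome | unexposed) = 81/3117 = 0.025987
Exposure prevalence π = 3188/6305 = 0.50563; overall risk P(Y=1) = 0.041713.
Under exogeneity, PAF = [P(Y=1) − p₀]/P(Y=1).
PAF = (0.041713 − 0.025987) / 0.041713 ≈ 0.3770

PAF ≈ 0.377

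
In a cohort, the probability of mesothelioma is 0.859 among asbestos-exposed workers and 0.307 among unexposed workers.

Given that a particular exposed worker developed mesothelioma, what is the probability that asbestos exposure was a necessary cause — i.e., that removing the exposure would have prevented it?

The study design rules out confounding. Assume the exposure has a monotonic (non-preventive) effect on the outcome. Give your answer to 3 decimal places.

PN ≈ 0.643

Let p₁ = 0.859, p₀ = 0.307.
Under exogeneity and monotonicity, PN = (p₁ − p₀) / p₁.
PN = (0.859 − 0.307) / 0.859 = 0.552 / 0.859 ≈ 0.6426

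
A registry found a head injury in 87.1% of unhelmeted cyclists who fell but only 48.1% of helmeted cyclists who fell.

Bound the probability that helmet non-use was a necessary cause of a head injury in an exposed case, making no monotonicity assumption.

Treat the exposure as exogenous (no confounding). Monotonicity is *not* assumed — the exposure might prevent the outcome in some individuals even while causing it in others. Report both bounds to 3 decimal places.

0.448 ≤ PN ≤ 0.596

p₁ = 0.871, p₀ = 0.481.
Under exogeneity alone the bounds on PN are max{0,(p₁−p₀)/p₁} ≤ PN ≤ min{1,(1−p₀)/p₁}.
  lower = (p₁ − p₀)/p₁ = 0.39 / 0.871 ≈ 0.4478
  upper = min{1, (1 − p₀)/p₁} = 0.519 / 0.871 ≈ 0.5959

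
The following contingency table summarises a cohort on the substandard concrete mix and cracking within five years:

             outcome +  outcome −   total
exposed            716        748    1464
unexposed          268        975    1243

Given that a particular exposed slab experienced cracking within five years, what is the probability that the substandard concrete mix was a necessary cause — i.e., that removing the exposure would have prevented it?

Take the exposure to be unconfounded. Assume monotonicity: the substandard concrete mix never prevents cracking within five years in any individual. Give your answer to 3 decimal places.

p₁ = P(outcome | exposed) = 716/1464 = 0.48907
p₀ = P(outcome | unexposed) = 268/1243 = 0.21561
Under exogeneity and monotonicity, PN = (p₁ − p₀) / p₁.
PN = (0.48907 − 0.21561) / 0.48907 = 0.27346 / 0.48907 ≈ 0.5591

PN ≈ 0.559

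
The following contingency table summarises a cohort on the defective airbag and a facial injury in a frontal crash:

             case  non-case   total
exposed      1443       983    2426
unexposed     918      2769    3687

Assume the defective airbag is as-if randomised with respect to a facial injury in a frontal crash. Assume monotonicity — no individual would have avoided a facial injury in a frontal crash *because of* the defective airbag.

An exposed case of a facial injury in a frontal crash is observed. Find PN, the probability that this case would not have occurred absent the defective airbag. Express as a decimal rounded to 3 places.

PN ≈ 0.581

p₁ = P(outcome | exposed) = 1443/2426 = 0.59481
p₀ = P(outcome | unexposed) = 918/3687 = 0.24898
Under exogeneity and monotonicity, PN = (p₁ − p₀)/p₁.
PN = (0.59481 − 0.24898) / 0.59481 ≈ 0.5814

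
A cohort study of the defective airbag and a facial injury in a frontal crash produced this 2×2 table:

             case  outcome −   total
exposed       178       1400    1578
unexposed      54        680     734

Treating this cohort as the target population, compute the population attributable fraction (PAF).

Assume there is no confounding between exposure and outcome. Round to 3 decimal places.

PAF ≈ 0.267

p₁ = P(outcome | exposed) = 178/1578 = 0.1128
p₀ = P(outcome | unexposed) = 54/734 = 0.073569
Exposure prevalence π = 1578/2312 = 0.68253; overall risk P(Y=1) = 0.10035.
Under exogeneity, PAF = [P(Y=1) − p₀]/P(Y=1).
PAF = (0.10035 − 0.073569) / 0.10035 ≈ 0.2668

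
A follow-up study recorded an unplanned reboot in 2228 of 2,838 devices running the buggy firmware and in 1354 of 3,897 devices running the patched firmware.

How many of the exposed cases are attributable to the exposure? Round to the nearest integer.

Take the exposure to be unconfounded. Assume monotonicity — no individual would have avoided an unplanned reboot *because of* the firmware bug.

p₁ = P(outcome | exposed) = 2228/2838 = 0.78506
p₀ = P(outcome | unexposed) = 1354/3897 = 0.34745
PN = (p₁ − p₀)/p₁ = (0.78506 − 0.34745) / 0.78506 ≈ 0.55743.
Attributable cases ≈ PN × (exposed cases) = 0.55743 × 2228 ≈ 1241.95.

about 1242 cases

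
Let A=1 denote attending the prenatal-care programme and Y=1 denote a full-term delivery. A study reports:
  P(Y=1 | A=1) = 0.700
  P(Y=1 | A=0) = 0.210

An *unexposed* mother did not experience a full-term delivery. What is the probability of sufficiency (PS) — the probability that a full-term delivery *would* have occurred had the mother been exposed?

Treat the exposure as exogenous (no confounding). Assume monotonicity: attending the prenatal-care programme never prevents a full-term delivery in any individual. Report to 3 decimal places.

Let p₁ = 0.7, p₀ = 0.21.
Under exogeneity and monotonicity, PS = (p₁ − p₀) / (1 − p₀).
PS = (0.7 − 0.21) / (1 − 0.21) = 0.49 / 0.79 ≈ 0.6203

PS ≈ 0.620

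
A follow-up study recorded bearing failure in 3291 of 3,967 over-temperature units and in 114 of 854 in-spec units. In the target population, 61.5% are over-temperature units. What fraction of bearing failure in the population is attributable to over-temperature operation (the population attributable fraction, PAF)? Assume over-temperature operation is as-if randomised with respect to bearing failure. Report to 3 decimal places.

p₁ = P(outcome | exposed) = 3291/3967 = 0.82959
p₀ = P(outcome | unexposed) = 114/854 = 0.13349
Overall risk P(Y=1) = π·p₁ + (1−π)·p₀ = 0.615×0.82959 + 0.385×0.13349 = 0.56159.
Under exogeneity, PAF = [P(Y=1) − p₀] / P(Y=1).
PAF = (0.56159 − 0.13349) / 0.56159 ≈ 0.7623

PAF ≈ 0.762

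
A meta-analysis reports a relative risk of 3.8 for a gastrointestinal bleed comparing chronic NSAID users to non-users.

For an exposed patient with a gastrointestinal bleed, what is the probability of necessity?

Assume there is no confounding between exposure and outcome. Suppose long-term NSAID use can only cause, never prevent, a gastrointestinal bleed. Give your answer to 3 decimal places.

Under exogeneity and monotonicity, PN = (RR − 1) / RR = 1 − 1/RR.
PN = (3.8 − 1) / 3.8 = 2.8 / 3.8 ≈ 0.7368

PN ≈ 0.737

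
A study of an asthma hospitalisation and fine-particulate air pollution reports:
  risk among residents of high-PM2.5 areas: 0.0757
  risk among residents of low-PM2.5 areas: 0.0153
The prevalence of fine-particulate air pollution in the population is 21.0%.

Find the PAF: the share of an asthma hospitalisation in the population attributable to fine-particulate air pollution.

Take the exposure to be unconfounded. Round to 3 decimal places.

PAF ≈ 0.453

Let p₁ = 0.0757, p₀ = 0.0153.
Overall risk P(Y=1) = π·p₁ + (1−π)·p₀ = 0.21×0.0757 + 0.79×0.0153 = 0.027984.
Under exogeneity, PAF = [P(Y=1) − p₀] / P(Y=1).
PAF = (0.027984 − 0.0153) / 0.027984 ≈ 0.4533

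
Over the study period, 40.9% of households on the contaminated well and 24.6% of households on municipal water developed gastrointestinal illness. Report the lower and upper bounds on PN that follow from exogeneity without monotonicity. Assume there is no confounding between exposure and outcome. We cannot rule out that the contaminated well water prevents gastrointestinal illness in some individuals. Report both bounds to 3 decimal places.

p₁ = 0.409, p₀ = 0.246.
Under exogeneity alone the bounds on PN are max{0,(p₁−p₀)/p₁} ≤ PN ≤ min{1,(1−p₀)/p₁}.
  lower = (p₁ − p₀)/p₁ = 0.163 / 0.409 ≈ 0.3985
  upper = min{1, (1 − p₀)/p₁} = 0.754 / 0.409 ≈ 1.8435 → capped at 1

0.399 ≤ PN ≤ 1.000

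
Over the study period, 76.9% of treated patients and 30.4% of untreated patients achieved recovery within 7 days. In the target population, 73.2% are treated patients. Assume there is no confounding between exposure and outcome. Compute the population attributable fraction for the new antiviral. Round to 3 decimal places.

PAF ≈ 0.528

p₁ = 0.769, p₀ = 0.304.
Overall risk P(Y=1) = π·p₁ + (1−π)·p₀ = 0.732×0.769 + 0.268×0.304 = 0.64438.
Under exogeneity, PAF = [P(Y=1) − p₀] / P(Y=1).
PAF = (0.64438 − 0.304) / 0.64438 ≈ 0.5282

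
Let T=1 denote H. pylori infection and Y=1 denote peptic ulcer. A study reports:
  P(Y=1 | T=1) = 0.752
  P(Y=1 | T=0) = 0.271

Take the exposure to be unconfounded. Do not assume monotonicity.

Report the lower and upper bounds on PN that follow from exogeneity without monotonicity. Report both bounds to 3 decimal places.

Let p₁ = 0.752, p₀ = 0.271.
Under exogeneity alone the bounds on PN are max{0,(p₁−p₀)/p₁} ≤ PN ≤ min{1,(1−p₀)/p₁}.
  lower = (p₁ − p₀)/p₁ = 0.481 / 0.752 ≈ 0.6396
  upper = min{1, (1 − p₀)/p₁} = 0.729 / 0.752 ≈ 0.9694

0.640 ≤ PN ≤ 0.969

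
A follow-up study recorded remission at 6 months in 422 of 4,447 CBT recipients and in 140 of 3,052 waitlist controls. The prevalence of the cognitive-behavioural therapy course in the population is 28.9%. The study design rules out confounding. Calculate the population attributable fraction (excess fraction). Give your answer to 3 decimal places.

p₁ = P(outcome | exposed) = 422/4447 = 0.094895
p₀ = P(outcome | unexposed) = 140/3052 = 0.045872
Overall risk P(Y=1) = π·p₁ + (1−π)·p₀ = 0.289×0.094895 + 0.711×0.045872 = 0.060039.
Under exogeneity, PAF = [P(Y=1) − p₀] / P(Y=1).
PAF = (0.060039 − 0.045872) / 0.060039 ≈ 0.2360

PAF ≈ 0.236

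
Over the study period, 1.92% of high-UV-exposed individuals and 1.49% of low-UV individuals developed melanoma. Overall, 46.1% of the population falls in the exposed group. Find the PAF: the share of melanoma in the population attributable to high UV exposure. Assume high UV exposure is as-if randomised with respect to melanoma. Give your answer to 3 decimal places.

PAF ≈ 0.117

p₁ = 0.0192, p₀ = 0.0149.
Overall risk P(Y=1) = π·p₁ + (1−π)·p₀ = 0.461×0.0192 + 0.539×0.0149 = 0.016882.
Under exogeneity, PAF = [P(Y=1) − p₀] / P(Y=1).
PAF = (0.016882 − 0.0149) / 0.016882 ≈ 0.1174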